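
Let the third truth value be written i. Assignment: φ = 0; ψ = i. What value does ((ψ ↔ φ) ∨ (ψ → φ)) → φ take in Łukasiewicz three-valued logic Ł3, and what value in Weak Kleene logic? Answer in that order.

i; i

In Łukasiewicz three-valued logic Ł3: ψ ↔ φ = i ↔ 0 = i  [1 − |½−0|]
ψ → φ = i → 0 = i
(ψ ↔ φ) ∨ (ψ → φ) = i ∨ i = i
((ψ ↔ φ) ∨ (ψ → φ)) → φ = i → 0 = i
In Weak Kleene logic: ψ ↔ φ = i ↔ 0 = i
ψ → φ = i → 0 = i  [any arg is the third value ⇒ result is the third value]
(ψ ↔ φ) ∨ (ψ → φ) = i ∨ i = i
((ψ ↔ φ) ∨ (ψ → φ)) → φ = i → 0 = i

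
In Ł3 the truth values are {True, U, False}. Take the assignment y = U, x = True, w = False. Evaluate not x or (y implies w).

U

not x = not True = False
y implies w = U implies False = U  [min(1, 1−½+0)]
not x or (y implies w) = False or U = U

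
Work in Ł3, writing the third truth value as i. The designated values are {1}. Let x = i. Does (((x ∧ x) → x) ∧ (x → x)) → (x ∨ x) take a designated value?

x ∧ x = i ∧ i = i
(x ∧ x) → x = i → i = 1  [min(1, 1−½+½)]
x → x = i → i = 1
((x ∧ x) → x) ∧ (x → x) = 1 ∧ 1 = 1
x ∨ x = i ∨ i = i
(((x ∧ x) → x) ∧ (x → x)) → (x ∨ x) = 1 → i = i
i ∉ {1}.

No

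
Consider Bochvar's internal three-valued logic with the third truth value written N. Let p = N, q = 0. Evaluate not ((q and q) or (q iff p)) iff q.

q and q = 0 and 0 = 0
q iff p = 0 iff N = N
(q and q) or (q iff p) = 0 or N = N
not ((q and q) or (q iff p)) = not N = N
not ((q and q) or (q iff p)) iff q = N iff 0 = N

N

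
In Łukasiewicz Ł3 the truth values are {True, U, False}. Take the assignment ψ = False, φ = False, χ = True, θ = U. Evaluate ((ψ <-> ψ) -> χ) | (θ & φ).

True

ψ <-> ψ = False <-> False = True
(ψ <-> ψ) -> χ = True -> True = True
θ & φ = U & False = False
((ψ <-> ψ) -> χ) | (θ & φ) = True | False = True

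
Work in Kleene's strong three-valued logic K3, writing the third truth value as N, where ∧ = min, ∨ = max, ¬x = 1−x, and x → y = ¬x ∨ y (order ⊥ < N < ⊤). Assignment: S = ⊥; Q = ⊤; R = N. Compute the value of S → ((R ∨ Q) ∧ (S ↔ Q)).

⊤

R ∨ Q = N ∨ ⊤ = ⊤
S ↔ Q = ⊥ ↔ ⊤ = ⊥
(R ∨ Q) ∧ (S ↔ Q) = ⊤ ∧ ⊥ = ⊥
S → ((R ∨ Q) ∧ (S ↔ Q)) = ⊥ → ⊥ = ⊤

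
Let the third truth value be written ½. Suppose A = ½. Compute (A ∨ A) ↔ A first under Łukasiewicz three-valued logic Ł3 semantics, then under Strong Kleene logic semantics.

T; ½

In Łukasiewicz three-valued logic Ł3: A ∨ A = ½ ∨ ½ = ½
(A ∨ A) ↔ A = ½ ↔ ½ = T
In Strong Kleene logic: A ∨ A = ½ ∨ ½ = ½
(A ∨ A) ↔ A = ½ ↔ ½ = ½
They differ because Łukasiewicz three-valued logic Ł3 and Strong Kleene logic treat ½ differently under implication.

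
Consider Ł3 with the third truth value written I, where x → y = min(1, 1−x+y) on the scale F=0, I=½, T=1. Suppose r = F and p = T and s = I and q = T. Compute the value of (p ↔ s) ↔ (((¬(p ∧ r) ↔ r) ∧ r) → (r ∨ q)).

p ↔ s = T ↔ I = I
p ∧ r = T ∧ F = F
¬(p ∧ r) = ¬F = T
¬(p ∧ r) ↔ r = T ↔ F = F
(¬(p ∧ r) ↔ r) ∧ r = F ∧ F = F
r ∨ q = F ∨ T = T
((¬(p ∧ r) ↔ r) ∧ r) → (r ∨ q) = F → T = T
(p ↔ s) ↔ (((¬(p ∧ r) ↔ r) ∧ r) → (r ∨ q)) = I ↔ T = I

I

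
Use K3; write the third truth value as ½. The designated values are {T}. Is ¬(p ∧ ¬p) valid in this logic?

No

Countermodel: p=½ gives ½, which is not designated.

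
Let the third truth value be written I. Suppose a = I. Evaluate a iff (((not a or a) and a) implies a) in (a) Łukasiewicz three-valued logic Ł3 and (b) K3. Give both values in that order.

I; I

In Łukasiewicz three-valued logic Ł3: not a = not I = I
not a or a = I or I = I
(not a or a) and a = I and I = I
((not a or a) and a) implies a = I implies I = True
a iff (((not a or a) and a) implies a) = I iff True = I
In K3: not a = not I = I
not a or a = I or I = I
(not a or a) and a = I and I = I
((not a or a) and a) implies a = I implies I = I  [not I or I]
a iff (((not a or a) and a) implies a) = I iff I = I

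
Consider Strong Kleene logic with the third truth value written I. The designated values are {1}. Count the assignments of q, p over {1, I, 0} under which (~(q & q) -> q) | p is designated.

Of the 9 assignments, 5 give a value in {1}.

5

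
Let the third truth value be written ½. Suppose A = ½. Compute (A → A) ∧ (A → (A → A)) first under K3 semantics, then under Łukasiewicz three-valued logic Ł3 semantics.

In K3: A → A = ½ → ½ = ½  [¬½ ∨ ½]
A → A = ½ → ½ = ½
A → (A → A) = ½ → ½ = ½
(A → A) ∧ (A → (A → A)) = ½ ∧ ½ = ½
In Łukasiewicz three-valued logic Ł3: A → A = ½ → ½ = True  [min(1, 1−½+½)]
A → A = ½ → ½ = True
A → (A → A) = ½ → True = True
(A → A) ∧ (A → (A → A)) = True ∧ True = True
They differ because K3 and Łukasiewicz three-valued logic Ł3 treat ½ differently under implication.

½; True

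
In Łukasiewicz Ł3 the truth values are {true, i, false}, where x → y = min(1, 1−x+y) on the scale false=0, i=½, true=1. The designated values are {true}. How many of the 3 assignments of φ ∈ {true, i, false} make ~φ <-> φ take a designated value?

1

φ=true: false ·
φ=i: true ✓
φ=false: false ·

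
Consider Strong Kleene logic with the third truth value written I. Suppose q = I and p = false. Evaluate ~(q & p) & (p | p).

false

q & p = I & false = false
~(q & p) = ~false = true
p | p = false | false = false
~(q & p) & (p | p) = true & false = false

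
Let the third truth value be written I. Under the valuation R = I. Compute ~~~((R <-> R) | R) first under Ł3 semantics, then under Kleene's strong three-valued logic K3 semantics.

In Ł3: R <-> R = I <-> I = True  [1 − |½−½|]
(R <-> R) | R = True | I = True
~((R <-> R) | R) = ~True = False
~~((R <-> R) | R) = ~False = True
~~~((R <-> R) | R) = ~True = False
In Kleene's strong three-valued logic K3: R <-> R = I <-> I = I
(R <-> R) | R = I | I = I
~((R <-> R) | R) = ~I = I
~~((R <-> R) | R) = ~I = I
~~~((R <-> R) | R) = ~I = I
They differ because Ł3 and Kleene's strong three-valued logic K3 treat I differently under implication.

False; I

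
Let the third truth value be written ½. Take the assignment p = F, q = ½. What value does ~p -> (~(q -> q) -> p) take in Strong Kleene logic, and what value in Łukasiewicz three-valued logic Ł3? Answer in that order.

In Strong Kleene logic: ~p = ~F = T
q -> q = ½ -> ½ = ½
~(q -> q) = ~½ = ½
~(q -> q) -> p = ½ -> F = ½
~p -> (~(q -> q) -> p) = T -> ½ = ½
In Łukasiewicz three-valued logic Ł3: ~p = ~F = T
q -> q = ½ -> ½ = T  [min(1, 1−½+½)]
~(q -> q) = ~T = F
~(q -> q) -> p = F -> F = T
~p -> (~(q -> q) -> p) = T -> T = T
They differ because Strong Kleene logic and Łukasiewicz three-valued logic Ł3 treat ½ differently under implication.

½; T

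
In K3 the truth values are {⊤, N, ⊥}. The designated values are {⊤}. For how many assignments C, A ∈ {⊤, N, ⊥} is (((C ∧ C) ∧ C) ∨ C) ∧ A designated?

1

Designated under: (C=⊤, A=⊤).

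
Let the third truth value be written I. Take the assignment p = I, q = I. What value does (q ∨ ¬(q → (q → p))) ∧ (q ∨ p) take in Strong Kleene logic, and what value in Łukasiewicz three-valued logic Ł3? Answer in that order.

In Strong Kleene logic: q → p = I → I = I
q → (q → p) = I → I = I
¬(q → (q → p)) = ¬I = I
q ∨ ¬(q → (q → p)) = I ∨ I = I
q ∨ p = I ∨ I = I
(q ∨ ¬(q → (q → p))) ∧ (q ∨ p) = I ∧ I = I
In Łukasiewicz three-valued logic Ł3: q → p = I → I = True  [min(1, 1−½+½)]
q → (q → p) = I → True = True
¬(q → (q → p)) = ¬True = False
q ∨ ¬(q → (q → p)) = I ∨ False = I
q ∨ p = I ∨ I = I
(q ∨ ¬(q → (q → p))) ∧ (q ∨ p) = I ∧ I = I

I; I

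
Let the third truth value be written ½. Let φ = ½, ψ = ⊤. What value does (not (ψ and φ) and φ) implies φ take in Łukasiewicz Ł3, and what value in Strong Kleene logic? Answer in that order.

⊤; ½

In Łukasiewicz Ł3: ψ and φ = ⊤ and ½ = ½
not (ψ and φ) = not ½ = ½
not (ψ and φ) and φ = ½ and ½ = ½
(not (ψ and φ) and φ) implies φ = ½ implies ½ = ⊤  [min(1, 1−½+½)]
In Strong Kleene logic: ψ and φ = ⊤ and ½ = ½
not (ψ and φ) = not ½ = ½
not (ψ and φ) and φ = ½ and ½ = ½
(not (ψ and φ) and φ) implies φ = ½ implies ½ = ½
They differ because Łukasiewicz Ł3 and Strong Kleene logic treat ½ differently under implication.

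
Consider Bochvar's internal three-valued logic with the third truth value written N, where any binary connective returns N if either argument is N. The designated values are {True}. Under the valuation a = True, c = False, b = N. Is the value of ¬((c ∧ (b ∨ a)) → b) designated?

No

b ∨ a = N ∨ True = N
c ∧ (b ∨ a) = False ∧ N = N
(c ∧ (b ∨ a)) → b = N → N = N  [any arg is the third value ⇒ result is the third value]
¬((c ∧ (b ∨ a)) → b) = ¬N = N
N ∉ {True}.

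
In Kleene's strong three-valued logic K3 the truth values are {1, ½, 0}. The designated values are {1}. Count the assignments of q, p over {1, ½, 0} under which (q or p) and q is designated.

Designated under: (q=1, p=1); (q=1, p=½); (q=1, p=0).

3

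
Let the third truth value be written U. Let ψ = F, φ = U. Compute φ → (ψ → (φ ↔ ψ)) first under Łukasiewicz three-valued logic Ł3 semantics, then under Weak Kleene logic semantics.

T; U

In Łukasiewicz three-valued logic Ł3: φ ↔ ψ = U ↔ F = U
ψ → (φ ↔ ψ) = F → U = T
φ → (ψ → (φ ↔ ψ)) = U → T = T
In Weak Kleene logic: φ ↔ ψ = U ↔ F = U
ψ → (φ ↔ ψ) = F → U = U
φ → (ψ → (φ ↔ ψ)) = U → U = U
They differ because Łukasiewicz three-valued logic Ł3 and Weak Kleene logic treat U differently under the binary connectives.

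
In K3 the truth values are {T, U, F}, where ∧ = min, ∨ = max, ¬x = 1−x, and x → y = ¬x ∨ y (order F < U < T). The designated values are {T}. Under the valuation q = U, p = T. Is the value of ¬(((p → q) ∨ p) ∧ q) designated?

p → q = T → U = U
(p → q) ∨ p = U ∨ T = T
((p → q) ∨ p) ∧ q = T ∧ U = U
¬(((p → q) ∨ p) ∧ q) = ¬U = U
U ∉ {T}.

No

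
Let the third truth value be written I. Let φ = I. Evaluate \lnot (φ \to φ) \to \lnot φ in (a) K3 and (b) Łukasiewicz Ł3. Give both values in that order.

I; true

In K3: φ \to φ = I \to I = I  [\lnot I \lor I]
\lnot (φ \to φ) = \lnot I = I
\lnot φ = \lnot I = I
\lnot (φ \to φ) \to \lnot φ = I \to I = I
In Łukasiewicz Ł3: φ \to φ = I \to I = true  [min(1, 1−½+½)]
\lnot (φ \to φ) = \lnot true = false
\lnot φ = \lnot I = I
\lnot (φ \to φ) \to \lnot φ = false \to I = true
They differ because K3 and Łukasiewicz Ł3 treat I differently under implication.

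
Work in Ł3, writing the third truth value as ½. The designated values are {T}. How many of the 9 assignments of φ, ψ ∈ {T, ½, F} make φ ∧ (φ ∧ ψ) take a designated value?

Designated under: (φ=T, ψ=T).

1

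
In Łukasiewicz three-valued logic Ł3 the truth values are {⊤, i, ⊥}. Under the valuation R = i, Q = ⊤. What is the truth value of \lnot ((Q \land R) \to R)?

Q \land R = ⊤ \land i = i
(Q \land R) \to R = i \to i = ⊤
\lnot ((Q \land R) \to R) = \lnot ⊤ = ⊥

⊥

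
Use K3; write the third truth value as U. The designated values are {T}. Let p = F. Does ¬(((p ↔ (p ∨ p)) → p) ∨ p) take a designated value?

p ∨ p = F ∨ F = F
p ↔ (p ∨ p) = F ↔ F = T
(p ↔ (p ∨ p)) → p = T → F = F
((p ↔ (p ∨ p)) → p) ∨ p = F ∨ F = F
¬(((p ↔ (p ∨ p)) → p) ∨ p) = ¬F = T
T ∈ {T}.

Yes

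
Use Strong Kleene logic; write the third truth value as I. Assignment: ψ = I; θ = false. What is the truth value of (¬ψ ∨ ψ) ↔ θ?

¬ψ = ¬I = I
¬ψ ∨ ψ = I ∨ I = I
(¬ψ ∨ ψ) ↔ θ = I ↔ false = I

I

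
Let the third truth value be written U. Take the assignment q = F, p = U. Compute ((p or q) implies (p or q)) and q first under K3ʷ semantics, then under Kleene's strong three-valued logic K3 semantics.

In K3ʷ: p or q = U or F = U
p or q = U or F = U
(p or q) implies (p or q) = U implies U = U  [any arg is the third value ⇒ result is the third value]
((p or q) implies (p or q)) and q = U and F = U
In Kleene's strong three-valued logic K3: p or q = U or F = U
p or q = U or F = U
(p or q) implies (p or q) = U implies U = U  [not U or U]
((p or q) implies (p or q)) and q = U and F = F
They differ because K3ʷ and Kleene's strong three-valued logic K3 treat U differently under the binary connectives.

U; F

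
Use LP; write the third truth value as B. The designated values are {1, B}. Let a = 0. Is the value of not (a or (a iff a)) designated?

No

a iff a = 0 iff 0 = 1
a or (a iff a) = 0 or 1 = 1
not (a or (a iff a)) = not 1 = 0
0 ∉ {1, B}.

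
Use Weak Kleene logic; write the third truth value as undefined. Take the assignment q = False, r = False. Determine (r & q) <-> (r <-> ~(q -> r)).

r & q = False & False = False
q -> r = False -> False = True
~(q -> r) = ~True = False
r <-> ~(q -> r) = False <-> False = True
(r & q) <-> (r <-> ~(q -> r)) = False <-> True = False

False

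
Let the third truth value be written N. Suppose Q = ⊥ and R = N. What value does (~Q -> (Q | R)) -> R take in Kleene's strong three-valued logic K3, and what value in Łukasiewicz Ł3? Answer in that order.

In Kleene's strong three-valued logic K3: ~Q = ~⊥ = ⊤
Q | R = ⊥ | N = N
~Q -> (Q | R) = ⊤ -> N = N
(~Q -> (Q | R)) -> R = N -> N = N
In Łukasiewicz Ł3: ~Q = ~⊥ = ⊤
Q | R = ⊥ | N = N
~Q -> (Q | R) = ⊤ -> N = N  [min(1, 1−1+½)]
(~Q -> (Q | R)) -> R = N -> N = ⊤
They differ because Kleene's strong three-valued logic K3 and Łukasiewicz Ł3 treat N differently under implication.

N; ⊤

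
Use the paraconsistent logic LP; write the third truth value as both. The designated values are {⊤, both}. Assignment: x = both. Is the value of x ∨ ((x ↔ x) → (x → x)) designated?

x ↔ x = both ↔ both = both
x → x = both → both = both  [¬both ∨ both]
(x ↔ x) → (x → x) = both → both = both
x ∨ ((x ↔ x) → (x → x)) = both ∨ both = both
both ∈ {⊤, both}.

Yes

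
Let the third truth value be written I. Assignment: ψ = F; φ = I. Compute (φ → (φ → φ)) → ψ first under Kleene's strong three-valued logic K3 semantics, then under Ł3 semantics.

I; F

In Kleene's strong three-valued logic K3: φ → φ = I → I = I  [¬I ∨ I]
φ → (φ → φ) = I → I = I
(φ → (φ → φ)) → ψ = I → F = I
In Ł3: φ → φ = I → I = T  [min(1, 1−½+½)]
φ → (φ → φ) = I → T = T
(φ → (φ → φ)) → ψ = T → F = F
They differ because Kleene's strong three-valued logic K3 and Ł3 treat I differently under implication.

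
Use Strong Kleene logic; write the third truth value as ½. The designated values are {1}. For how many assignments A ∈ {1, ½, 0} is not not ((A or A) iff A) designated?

A=1: 1 ✓
A=½: ½ ·
A=0: 1 ✓

2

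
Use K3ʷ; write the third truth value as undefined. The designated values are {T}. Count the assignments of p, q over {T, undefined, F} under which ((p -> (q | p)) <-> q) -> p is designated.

Designated under: (p=T, q=T); (p=T, q=F); (p=F, q=F).

3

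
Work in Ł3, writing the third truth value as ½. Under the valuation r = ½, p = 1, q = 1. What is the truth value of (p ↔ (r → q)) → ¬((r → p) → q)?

r → q = ½ → 1 = 1
p ↔ (r → q) = 1 ↔ 1 = 1
r → p = ½ → 1 = 1
(r → p) → q = 1 → 1 = 1
¬((r → p) → q) = ¬1 = 0
(p ↔ (r → q)) → ¬((r → p) → q) = 1 → 0 = 0

0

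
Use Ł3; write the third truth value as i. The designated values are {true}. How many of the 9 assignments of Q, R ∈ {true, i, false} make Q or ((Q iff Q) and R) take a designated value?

Of the 9 assignments, 5 give a value in {true}.

5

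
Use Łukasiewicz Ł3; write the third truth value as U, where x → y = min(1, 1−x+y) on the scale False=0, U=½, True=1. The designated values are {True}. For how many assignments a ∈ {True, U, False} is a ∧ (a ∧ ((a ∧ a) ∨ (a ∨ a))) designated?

1

a=True: True ✓
a=U: U ·
a=False: False ·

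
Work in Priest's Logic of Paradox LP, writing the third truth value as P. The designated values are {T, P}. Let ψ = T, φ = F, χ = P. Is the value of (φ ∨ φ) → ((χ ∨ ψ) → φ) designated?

φ ∨ φ = F ∨ F = F
χ ∨ ψ = P ∨ T = T
(χ ∨ ψ) → φ = T → F = F
(φ ∨ φ) → ((χ ∨ ψ) → φ) = F → F = T
T ∈ {T, P}.

Yes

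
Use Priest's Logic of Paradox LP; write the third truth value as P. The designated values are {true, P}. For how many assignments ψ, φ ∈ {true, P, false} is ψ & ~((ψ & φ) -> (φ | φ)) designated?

Designated under: (ψ=true, φ=P); (ψ=P, φ=P).

2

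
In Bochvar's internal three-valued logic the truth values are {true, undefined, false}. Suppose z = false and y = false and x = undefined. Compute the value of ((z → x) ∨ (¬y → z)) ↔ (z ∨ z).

undefined

z → x = false → undefined = undefined  [any arg is the third value ⇒ result is the third value]
¬y = ¬false = true
¬y → z = true → false = false
(z → x) ∨ (¬y → z) = undefined ∨ false = undefined
z ∨ z = false ∨ false = false
((z → x) ∨ (¬y → z)) ↔ (z ∨ z) = undefined ↔ false = undefined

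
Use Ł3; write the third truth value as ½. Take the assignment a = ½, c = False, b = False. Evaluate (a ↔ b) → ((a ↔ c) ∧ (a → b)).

a ↔ b = ½ ↔ False = ½  [1 − |½−0|]
a ↔ c = ½ ↔ False = ½
a → b = ½ → False = ½
(a ↔ c) ∧ (a → b) = ½ ∧ ½ = ½
(a ↔ b) → ((a ↔ c) ∧ (a → b)) = ½ → ½ = True

True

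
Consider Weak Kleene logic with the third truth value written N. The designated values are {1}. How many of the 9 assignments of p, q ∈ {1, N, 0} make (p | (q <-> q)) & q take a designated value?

Designated under: (p=1, q=1); (p=0, q=1).

2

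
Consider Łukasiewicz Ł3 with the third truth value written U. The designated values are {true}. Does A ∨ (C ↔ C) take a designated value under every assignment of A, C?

Every assignment of A, C over {true, U, false} gives a value in {true}.
In particular, with A=U, C=U: A ∨ (C ↔ C) = true.

Yes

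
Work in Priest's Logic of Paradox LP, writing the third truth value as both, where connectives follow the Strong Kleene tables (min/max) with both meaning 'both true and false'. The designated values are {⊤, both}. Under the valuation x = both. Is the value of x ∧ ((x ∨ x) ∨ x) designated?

Yes

x ∨ x = both ∨ both = both
(x ∨ x) ∨ x = both ∨ both = both
x ∧ ((x ∨ x) ∨ x) = both ∧ both = both
both ∈ {⊤, both}.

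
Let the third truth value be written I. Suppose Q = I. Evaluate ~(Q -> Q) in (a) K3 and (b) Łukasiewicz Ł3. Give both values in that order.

I; false

In K3: Q -> Q = I -> I = I  [~I | I]
~(Q -> Q) = ~I = I
In Łukasiewicz Ł3: Q -> Q = I -> I = true
~(Q -> Q) = ~true = false
They differ because K3 and Łukasiewicz Ł3 treat I differently under implication.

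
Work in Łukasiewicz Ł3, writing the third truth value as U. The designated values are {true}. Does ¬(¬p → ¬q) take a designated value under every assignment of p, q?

Countermodel: p=true, q=true gives false, which is not designated.

No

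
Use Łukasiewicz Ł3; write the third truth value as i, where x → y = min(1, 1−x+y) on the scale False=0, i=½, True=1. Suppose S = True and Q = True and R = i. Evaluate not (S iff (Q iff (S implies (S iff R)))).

i

S iff R = True iff i = i  [1 − |1−½|]
S implies (S iff R) = True implies i = i
Q iff (S implies (S iff R)) = True iff i = i
S iff (Q iff (S implies (S iff R))) = True iff i = i
not (S iff (Q iff (S implies (S iff R)))) = not i = i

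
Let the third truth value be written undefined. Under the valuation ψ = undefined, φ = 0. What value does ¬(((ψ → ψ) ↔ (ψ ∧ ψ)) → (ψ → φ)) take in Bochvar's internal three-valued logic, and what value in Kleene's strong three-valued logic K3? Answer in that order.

In Bochvar's internal three-valued logic: ψ → ψ = undefined → undefined = undefined
ψ ∧ ψ = undefined ∧ undefined = undefined
(ψ → ψ) ↔ (ψ ∧ ψ) = undefined ↔ undefined = undefined
ψ → φ = undefined → 0 = undefined
((ψ → ψ) ↔ (ψ ∧ ψ)) → (ψ → φ) = undefined → undefined = undefined
¬(((ψ → ψ) ↔ (ψ ∧ ψ)) → (ψ → φ)) = ¬undefined = undefined
In Kleene's strong three-valued logic K3: ψ → ψ = undefined → undefined = undefined  [¬undefined ∨ undefined]
ψ ∧ ψ = undefined ∧ undefined = undefined
(ψ → ψ) ↔ (ψ ∧ ψ) = undefined ↔ undefined = undefined
ψ → φ = undefined → 0 = undefined
((ψ → ψ) ↔ (ψ ∧ ψ)) → (ψ → φ) = undefined → undefined = undefined
¬(((ψ → ψ) ↔ (ψ ∧ ψ)) → (ψ → φ)) = ¬undefined = undefined

undefined; undefined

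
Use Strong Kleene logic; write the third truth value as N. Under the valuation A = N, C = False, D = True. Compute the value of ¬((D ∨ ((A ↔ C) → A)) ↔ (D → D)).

False

A ↔ C = N ↔ False = N
(A ↔ C) → A = N → N = N  [¬N ∨ N]
D ∨ ((A ↔ C) → A) = True ∨ N = True
D → D = True → True = True
(D ∨ ((A ↔ C) → A)) ↔ (D → D) = True ↔ True = True
¬((D ∨ ((A ↔ C) → A)) ↔ (D → D)) = ¬True = False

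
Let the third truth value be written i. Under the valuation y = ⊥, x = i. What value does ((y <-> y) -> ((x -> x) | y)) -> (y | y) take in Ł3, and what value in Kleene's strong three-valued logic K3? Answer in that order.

In Ł3: y <-> y = ⊥ <-> ⊥ = ⊤
x -> x = i -> i = ⊤
(x -> x) | y = ⊤ | ⊥ = ⊤
(y <-> y) -> ((x -> x) | y) = ⊤ -> ⊤ = ⊤
y | y = ⊥ | ⊥ = ⊥
((y <-> y) -> ((x -> x) | y)) -> (y | y) = ⊤ -> ⊥ = ⊥
In Kleene's strong three-valued logic K3: y <-> y = ⊥ <-> ⊥ = ⊤
x -> x = i -> i = i
(x -> x) | y = i | ⊥ = i
(y <-> y) -> ((x -> x) | y) = ⊤ -> i = i
y | y = ⊥ | ⊥ = ⊥
((y <-> y) -> ((x -> x) | y)) -> (y | y) = i -> ⊥ = i
They differ because Ł3 and Kleene's strong three-valued logic K3 treat i differently under implication.

⊥; i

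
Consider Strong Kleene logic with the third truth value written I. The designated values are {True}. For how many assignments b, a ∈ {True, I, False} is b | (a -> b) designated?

5

Of the 9 assignments, 5 give a value in {True}.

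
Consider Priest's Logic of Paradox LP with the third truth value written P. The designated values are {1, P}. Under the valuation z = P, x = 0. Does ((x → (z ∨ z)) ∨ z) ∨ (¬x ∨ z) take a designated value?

Yes

z ∨ z = P ∨ P = P
x → (z ∨ z) = 0 → P = 1
(x → (z ∨ z)) ∨ z = 1 ∨ P = 1
¬x = ¬0 = 1
¬x ∨ z = 1 ∨ P = 1
((x → (z ∨ z)) ∨ z) ∨ (¬x ∨ z) = 1 ∨ 1 = 1
1 ∈ {1, P}.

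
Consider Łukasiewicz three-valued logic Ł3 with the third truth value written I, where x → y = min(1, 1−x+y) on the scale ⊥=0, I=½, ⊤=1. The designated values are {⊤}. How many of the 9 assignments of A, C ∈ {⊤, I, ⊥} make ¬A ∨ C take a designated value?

Of the 9 assignments, 5 give a value in {⊤}.

5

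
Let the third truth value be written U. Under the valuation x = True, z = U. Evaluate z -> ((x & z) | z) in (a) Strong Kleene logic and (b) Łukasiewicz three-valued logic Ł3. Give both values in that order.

U; True

In Strong Kleene logic: x & z = True & U = U
(x & z) | z = U | U = U
z -> ((x & z) | z) = U -> U = U  [~U | U]
In Łukasiewicz three-valued logic Ł3: x & z = True & U = U
(x & z) | z = U | U = U
z -> ((x & z) | z) = U -> U = True  [min(1, 1−½+½)]
They differ because Strong Kleene logic and Łukasiewicz three-valued logic Ł3 treat U differently under implication.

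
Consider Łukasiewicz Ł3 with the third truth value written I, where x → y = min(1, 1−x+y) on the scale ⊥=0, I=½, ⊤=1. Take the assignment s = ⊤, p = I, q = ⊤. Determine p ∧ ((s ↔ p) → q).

s ↔ p = ⊤ ↔ I = I  [1 − |1−½|]
(s ↔ p) → q = I → ⊤ = ⊤
p ∧ ((s ↔ p) → q) = I ∧ ⊤ = I

I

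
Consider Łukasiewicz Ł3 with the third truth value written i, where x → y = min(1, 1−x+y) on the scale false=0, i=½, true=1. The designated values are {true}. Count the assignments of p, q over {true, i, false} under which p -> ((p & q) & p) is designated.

Of the 9 assignments, 6 give a value in {true}.

6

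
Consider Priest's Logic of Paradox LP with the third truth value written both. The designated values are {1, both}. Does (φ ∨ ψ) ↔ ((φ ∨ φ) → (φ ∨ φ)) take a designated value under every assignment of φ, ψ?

Countermodel: φ=0, ψ=0 gives 0, which is not designated.

No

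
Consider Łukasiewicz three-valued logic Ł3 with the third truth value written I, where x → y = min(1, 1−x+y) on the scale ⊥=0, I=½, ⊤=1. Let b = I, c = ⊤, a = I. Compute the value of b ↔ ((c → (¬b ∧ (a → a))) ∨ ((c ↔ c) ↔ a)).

¬b = ¬I = I
a → a = I → I = ⊤  [min(1, 1−½+½)]
¬b ∧ (a → a) = I ∧ ⊤ = I
c → (¬b ∧ (a → a)) = ⊤ → I = I
c ↔ c = ⊤ ↔ ⊤ = ⊤
(c ↔ c) ↔ a = ⊤ ↔ I = I
(c → (¬b ∧ (a → a))) ∨ ((c ↔ c) ↔ a) = I ∨ I = I
b ↔ ((c → (¬b ∧ (a → a))) ∨ ((c ↔ c) ↔ a)) = I ↔ I = ⊤

⊤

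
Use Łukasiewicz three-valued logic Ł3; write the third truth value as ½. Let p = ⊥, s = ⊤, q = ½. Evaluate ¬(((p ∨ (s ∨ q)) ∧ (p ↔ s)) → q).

s ∨ q = ⊤ ∨ ½ = ⊤
p ∨ (s ∨ q) = ⊥ ∨ ⊤ = ⊤
p ↔ s = ⊥ ↔ ⊤ = ⊥
(p ∨ (s ∨ q)) ∧ (p ↔ s) = ⊤ ∧ ⊥ = ⊥
((p ∨ (s ∨ q)) ∧ (p ↔ s)) → q = ⊥ → ½ = ⊤  [min(1, 1−0+½)]
¬(((p ∨ (s ∨ q)) ∧ (p ↔ s)) → q) = ¬⊤ = ⊥

⊥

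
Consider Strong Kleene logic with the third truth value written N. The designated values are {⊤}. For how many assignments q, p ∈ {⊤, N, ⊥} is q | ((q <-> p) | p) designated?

Of the 9 assignments, 6 give a value in {⊤}.

6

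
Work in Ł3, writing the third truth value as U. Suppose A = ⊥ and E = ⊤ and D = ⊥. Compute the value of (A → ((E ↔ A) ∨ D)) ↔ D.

⊥

E ↔ A = ⊤ ↔ ⊥ = ⊥
(E ↔ A) ∨ D = ⊥ ∨ ⊥ = ⊥
A → ((E ↔ A) ∨ D) = ⊥ → ⊥ = ⊤
(A → ((E ↔ A) ∨ D)) ↔ D = ⊤ ↔ ⊥ = ⊥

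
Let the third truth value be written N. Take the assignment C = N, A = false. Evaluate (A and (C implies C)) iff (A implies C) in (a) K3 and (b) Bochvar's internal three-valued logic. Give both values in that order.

In K3: C implies C = N implies N = N  [not N or N]
A and (C implies C) = false and N = false
A implies C = false implies N = true
(A and (C implies C)) iff (A implies C) = false iff true = false
In Bochvar's internal three-valued logic: C implies C = N implies N = N
A and (C implies C) = false and N = N
A implies C = false implies N = N
(A and (C implies C)) iff (A implies C) = N iff N = N
They differ because K3 and Bochvar's internal three-valued logic treat N differently under the binary connectives.

false; N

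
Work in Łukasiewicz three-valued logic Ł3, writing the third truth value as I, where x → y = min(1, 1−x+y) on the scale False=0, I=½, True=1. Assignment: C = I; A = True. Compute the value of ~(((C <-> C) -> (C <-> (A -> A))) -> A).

C <-> C = I <-> I = True  [1 − |½−½|]
A -> A = True -> True = True
C <-> (A -> A) = I <-> True = I
(C <-> C) -> (C <-> (A -> A)) = True -> I = I
((C <-> C) -> (C <-> (A -> A))) -> A = I -> True = True
~(((C <-> C) -> (C <-> (A -> A))) -> A) = ~True = False

False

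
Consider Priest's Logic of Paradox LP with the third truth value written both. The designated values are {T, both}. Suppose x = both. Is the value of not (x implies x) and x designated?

x implies x = both implies both = both
not (x implies x) = not both = both
not (x implies x) and x = both and both = both
both ∈ {T, both}.

Yes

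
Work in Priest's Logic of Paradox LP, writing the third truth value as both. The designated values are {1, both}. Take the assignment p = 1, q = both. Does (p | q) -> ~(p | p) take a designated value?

No

p | q = 1 | both = 1
p | p = 1 | 1 = 1
~(p | p) = ~1 = 0
(p | q) -> ~(p | p) = 1 -> 0 = 0
0 ∉ {1, both}.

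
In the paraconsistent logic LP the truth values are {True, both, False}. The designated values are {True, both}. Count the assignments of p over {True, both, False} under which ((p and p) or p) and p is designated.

p=True: True ✓
p=both: both ✓
p=False: False ·

2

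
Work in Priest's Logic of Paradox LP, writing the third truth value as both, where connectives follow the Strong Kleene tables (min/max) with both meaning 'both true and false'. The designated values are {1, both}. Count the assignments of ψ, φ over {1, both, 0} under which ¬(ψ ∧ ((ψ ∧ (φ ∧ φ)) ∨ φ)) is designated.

Of the 9 assignments, 8 give a value in {1, both}.

8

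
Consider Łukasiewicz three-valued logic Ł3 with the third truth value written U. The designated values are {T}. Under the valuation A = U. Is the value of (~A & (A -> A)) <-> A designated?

Yes

~A = ~U = U
A -> A = U -> U = T  [min(1, 1−½+½)]
~A & (A -> A) = U & T = U
(~A & (A -> A)) <-> A = U <-> U = T
T ∈ {T}.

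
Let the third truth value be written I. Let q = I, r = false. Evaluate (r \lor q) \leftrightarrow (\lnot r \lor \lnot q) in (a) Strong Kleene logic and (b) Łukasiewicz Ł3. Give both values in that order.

I; I

In Strong Kleene logic: r \lor q = false \lor I = I
\lnot r = \lnot false = true
\lnot q = \lnot I = I
\lnot r \lor \lnot q = true \lor I = true
(r \lor q) \leftrightarrow (\lnot r \lor \lnot q) = I \leftrightarrow true = I
In Łukasiewicz Ł3: r \lor q = false \lor I = I
\lnot r = \lnot false = true
\lnot q = \lnot I = I
\lnot r \lor \lnot q = true \lor I = true
(r \lor q) \leftrightarrow (\lnot r \lor \lnot q) = I \leftrightarrow true = I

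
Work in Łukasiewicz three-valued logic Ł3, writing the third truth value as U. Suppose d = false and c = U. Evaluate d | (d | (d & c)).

d & c = false & U = false
d | (d & c) = false | false = false
d | (d | (d & c)) = false | false = false

false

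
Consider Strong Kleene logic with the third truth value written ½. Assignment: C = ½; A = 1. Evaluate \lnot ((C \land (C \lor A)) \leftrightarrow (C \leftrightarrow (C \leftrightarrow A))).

½

C \lor A = ½ \lor 1 = 1
C \land (C \lor A) = ½ \land 1 = ½
C \leftrightarrow A = ½ \leftrightarrow 1 = ½
C \leftrightarrow (C \leftrightarrow A) = ½ \leftrightarrow ½ = ½
(C \land (C \lor A)) \leftrightarrow (C \leftrightarrow (C \leftrightarrow A)) = ½ \leftrightarrow ½ = ½
\lnot ((C \land (C \lor A)) \leftrightarrow (C \leftrightarrow (C \leftrightarrow A))) = \lnot ½ = ½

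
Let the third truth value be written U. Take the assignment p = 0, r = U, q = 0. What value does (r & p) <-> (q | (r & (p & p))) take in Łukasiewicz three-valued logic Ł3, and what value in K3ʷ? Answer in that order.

1; U

In Łukasiewicz three-valued logic Ł3: r & p = U & 0 = 0
p & p = 0 & 0 = 0
r & (p & p) = U & 0 = 0
q | (r & (p & p)) = 0 | 0 = 0
(r & p) <-> (q | (r & (p & p))) = 0 <-> 0 = 1
In K3ʷ: r & p = U & 0 = U
p & p = 0 & 0 = 0
r & (p & p) = U & 0 = U
q | (r & (p & p)) = 0 | U = U
(r & p) <-> (q | (r & (p & p))) = U <-> U = U
They differ because Łukasiewicz three-valued logic Ł3 and K3ʷ treat U differently under the binary connectives.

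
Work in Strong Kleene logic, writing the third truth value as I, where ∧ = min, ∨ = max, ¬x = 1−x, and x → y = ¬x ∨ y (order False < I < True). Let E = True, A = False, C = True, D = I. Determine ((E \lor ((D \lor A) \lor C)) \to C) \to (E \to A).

D \lor A = I \lor False = I
(D \lor A) \lor C = I \lor True = True
E \lor ((D \lor A) \lor C) = True \lor True = True
(E \lor ((D \lor A) \lor C)) \to C = True \to True = True
E \to A = True \to False = False
((E \lor ((D \lor A) \lor C)) \to C) \to (E \to A) = True \to False = False

False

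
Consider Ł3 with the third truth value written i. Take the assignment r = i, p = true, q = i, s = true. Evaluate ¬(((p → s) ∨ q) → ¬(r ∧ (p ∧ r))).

p → s = true → true = true
(p → s) ∨ q = true ∨ i = true
p ∧ r = true ∧ i = i
r ∧ (p ∧ r) = i ∧ i = i
¬(r ∧ (p ∧ r)) = ¬i = i
((p → s) ∨ q) → ¬(r ∧ (p ∧ r)) = true → i = i  [min(1, 1−1+½)]
¬(((p → s) ∨ q) → ¬(r ∧ (p ∧ r))) = ¬i = i

i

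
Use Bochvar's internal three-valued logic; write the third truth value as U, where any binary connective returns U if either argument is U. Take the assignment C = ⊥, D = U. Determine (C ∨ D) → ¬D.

U

C ∨ D = ⊥ ∨ U = U
¬D = ¬U = U
(C ∨ D) → ¬D = U → U = U  [any arg is the third value ⇒ result is the third value]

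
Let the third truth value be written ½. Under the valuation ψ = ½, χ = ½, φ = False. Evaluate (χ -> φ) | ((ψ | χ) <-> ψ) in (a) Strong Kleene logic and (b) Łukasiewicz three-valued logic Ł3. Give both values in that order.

In Strong Kleene logic: χ -> φ = ½ -> False = ½  [~½ | False]
ψ | χ = ½ | ½ = ½
(ψ | χ) <-> ψ = ½ <-> ½ = ½
(χ -> φ) | ((ψ | χ) <-> ψ) = ½ | ½ = ½
In Łukasiewicz three-valued logic Ł3: χ -> φ = ½ -> False = ½
ψ | χ = ½ | ½ = ½
(ψ | χ) <-> ψ = ½ <-> ½ = True
(χ -> φ) | ((ψ | χ) <-> ψ) = ½ | True = True
They differ because Strong Kleene logic and Łukasiewicz three-valued logic Ł3 treat ½ differently under implication.

½; True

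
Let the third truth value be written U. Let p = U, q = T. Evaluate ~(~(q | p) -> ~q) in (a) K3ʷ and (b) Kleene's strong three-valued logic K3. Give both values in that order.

U; F

In K3ʷ: q | p = T | U = U
~(q | p) = ~U = U
~q = ~T = F
~(q | p) -> ~q = U -> F = U  [any arg is the third value ⇒ result is the third value]
~(~(q | p) -> ~q) = ~U = U
In Kleene's strong three-valued logic K3: q | p = T | U = T
~(q | p) = ~T = F
~q = ~T = F
~(q | p) -> ~q = F -> F = T
~(~(q | p) -> ~q) = ~T = F
They differ because K3ʷ and Kleene's strong three-valued logic K3 treat U differently under the binary connectives.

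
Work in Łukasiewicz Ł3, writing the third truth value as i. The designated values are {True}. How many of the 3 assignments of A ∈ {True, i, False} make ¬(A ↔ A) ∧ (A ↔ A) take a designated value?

A=True: False ·
A=i: False ·
A=False: False ·

0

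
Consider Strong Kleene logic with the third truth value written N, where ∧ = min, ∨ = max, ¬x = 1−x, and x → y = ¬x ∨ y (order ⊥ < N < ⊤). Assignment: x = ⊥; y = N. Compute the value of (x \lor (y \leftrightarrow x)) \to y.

y \leftrightarrow x = N \leftrightarrow ⊥ = N
x \lor (y \leftrightarrow x) = ⊥ \lor N = N
(x \lor (y \leftrightarrow x)) \to y = N \to N = N  [\lnot N \lor N]

N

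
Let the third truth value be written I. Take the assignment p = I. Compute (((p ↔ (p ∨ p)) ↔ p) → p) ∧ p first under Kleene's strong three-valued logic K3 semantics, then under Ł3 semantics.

I; I

In Kleene's strong three-valued logic K3: p ∨ p = I ∨ I = I
p ↔ (p ∨ p) = I ↔ I = I
(p ↔ (p ∨ p)) ↔ p = I ↔ I = I
((p ↔ (p ∨ p)) ↔ p) → p = I → I = I  [¬I ∨ I]
(((p ↔ (p ∨ p)) ↔ p) → p) ∧ p = I ∧ I = I
In Ł3: p ∨ p = I ∨ I = I
p ↔ (p ∨ p) = I ↔ I = 1  [1 − |½−½|]
(p ↔ (p ∨ p)) ↔ p = 1 ↔ I = I
((p ↔ (p ∨ p)) ↔ p) → p = I → I = 1
(((p ↔ (p ∨ p)) ↔ p) → p) ∧ p = 1 ∧ I = I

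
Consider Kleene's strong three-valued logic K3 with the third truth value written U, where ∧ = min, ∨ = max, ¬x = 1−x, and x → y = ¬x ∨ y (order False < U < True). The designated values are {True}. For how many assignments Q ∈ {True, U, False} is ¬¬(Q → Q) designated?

2

Q=True: True ✓
Q=U: U ·
Q=False: True ✓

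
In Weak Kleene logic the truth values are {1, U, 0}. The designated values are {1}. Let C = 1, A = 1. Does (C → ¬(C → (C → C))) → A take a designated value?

Yes

C → C = 1 → 1 = 1
C → (C → C) = 1 → 1 = 1
¬(C → (C → C)) = ¬1 = 0
C → ¬(C → (C → C)) = 1 → 0 = 0
(C → ¬(C → (C → C))) → A = 0 → 1 = 1
1 ∈ {1}.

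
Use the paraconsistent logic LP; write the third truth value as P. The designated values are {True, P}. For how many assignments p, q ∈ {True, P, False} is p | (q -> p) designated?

Of the 9 assignments, 8 give a value in {True, P}.

8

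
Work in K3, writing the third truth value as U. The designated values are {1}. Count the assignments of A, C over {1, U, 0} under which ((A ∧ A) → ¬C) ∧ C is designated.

1

Designated under: (A=0, C=1).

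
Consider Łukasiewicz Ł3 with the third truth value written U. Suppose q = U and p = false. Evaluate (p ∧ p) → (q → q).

true

p ∧ p = false ∧ false = false
q → q = U → U = true
(p ∧ p) → (q → q) = false → true = true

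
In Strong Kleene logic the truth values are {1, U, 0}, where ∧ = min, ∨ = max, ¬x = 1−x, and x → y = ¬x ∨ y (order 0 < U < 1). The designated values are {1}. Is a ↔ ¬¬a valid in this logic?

No

Countermodel: a=U gives U, which is not designated.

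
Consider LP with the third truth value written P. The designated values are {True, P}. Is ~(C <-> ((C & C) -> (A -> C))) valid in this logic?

No

Countermodel: C=True, A=True gives False, which is not designated.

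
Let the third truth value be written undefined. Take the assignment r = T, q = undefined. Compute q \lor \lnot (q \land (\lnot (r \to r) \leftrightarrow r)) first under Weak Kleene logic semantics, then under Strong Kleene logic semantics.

undefined; T

In Weak Kleene logic: r \to r = T \to T = T
\lnot (r \to r) = \lnot T = F
\lnot (r \to r) \leftrightarrow r = F \leftrightarrow T = F
q \land (\lnot (r \to r) \leftrightarrow r) = undefined \land F = undefined
\lnot (q \land (\lnot (r \to r) \leftrightarrow r)) = \lnot undefined = undefined
q \lor \lnot (q \land (\lnot (r \to r) \leftrightarrow r)) = undefined \lor undefined = undefined
In Strong Kleene logic: r \to r = T \to T = T
\lnot (r \to r) = \lnot T = F
\lnot (r \to r) \leftrightarrow r = F \leftrightarrow T = F
q \land (\lnot (r \to r) \leftrightarrow r) = undefined \land F = F
\lnot (q \land (\lnot (r \to r) \leftrightarrow r)) = \lnot F = T
q \lor \lnot (q \land (\lnot (r \to r) \leftrightarrow r)) = undefined \lor T = T
They differ because Weak Kleene logic and Strong Kleene logic treat undefined differently under the binary connectives.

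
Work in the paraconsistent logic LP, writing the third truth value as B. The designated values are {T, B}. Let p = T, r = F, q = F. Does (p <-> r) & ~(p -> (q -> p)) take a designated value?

p <-> r = T <-> F = F
q -> p = F -> T = T
p -> (q -> p) = T -> T = T
~(p -> (q -> p)) = ~T = F
(p <-> r) & ~(p -> (q -> p)) = F & F = F
F ∉ {T, B}.

No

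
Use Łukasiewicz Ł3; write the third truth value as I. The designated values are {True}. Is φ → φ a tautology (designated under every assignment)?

Every assignment of φ over {True, I, False} gives a value in {True}.
In particular, with φ=I: φ → φ = True.

Yes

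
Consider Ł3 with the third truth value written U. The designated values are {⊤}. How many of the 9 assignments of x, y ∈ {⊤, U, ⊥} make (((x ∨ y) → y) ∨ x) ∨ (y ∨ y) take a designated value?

Of the 9 assignments, 8 give a value in {⊤}.

8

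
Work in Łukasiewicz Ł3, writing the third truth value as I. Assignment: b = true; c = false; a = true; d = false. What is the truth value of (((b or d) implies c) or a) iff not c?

b or d = true or false = true
(b or d) implies c = true implies false = false
((b or d) implies c) or a = false or true = true
not c = not false = true
(((b or d) implies c) or a) iff not c = true iff true = true

true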